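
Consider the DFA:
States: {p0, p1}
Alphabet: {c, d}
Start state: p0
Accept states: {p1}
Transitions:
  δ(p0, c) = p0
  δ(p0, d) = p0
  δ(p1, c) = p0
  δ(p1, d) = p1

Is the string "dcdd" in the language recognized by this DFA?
Processing string "dcdd":
  p0 --d--> p0
  p0 --c--> p0
  p0 --d--> p0
  p0 --d--> p0
Final state: p0
Accept states: {p1}
No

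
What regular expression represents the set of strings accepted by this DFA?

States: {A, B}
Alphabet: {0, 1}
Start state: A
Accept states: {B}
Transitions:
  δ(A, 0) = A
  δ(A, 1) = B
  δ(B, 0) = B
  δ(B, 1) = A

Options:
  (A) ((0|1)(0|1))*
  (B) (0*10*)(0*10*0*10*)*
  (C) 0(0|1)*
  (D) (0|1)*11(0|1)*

Check each option against the DFA on short strings; one disagreement eliminates an option:
  (A) ((0|1)(0|1))*: on ε the DFA stays in A and rejects (A ∉ Accept), but the regex matches it → eliminate
  (B) (0*10*)(0*10*0*10*)*: agrees with the DFA on every string of length ≤ 6
  (C) 0(0|1)*: on '0' the DFA goes A → A and rejects (A ∉ Accept), but the regex matches it → eliminate
  (D) (0|1)*11(0|1)*: on '1' the DFA goes A → B and accepts (B ∈ Accept), but the regex does not match it → eliminate
Only (B) is consistent with the DFA.
(B) (0*10*)(0*10*0*10*)*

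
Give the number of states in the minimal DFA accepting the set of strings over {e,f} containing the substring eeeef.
By Myhill–Nerode, count the distinguishable equivalence classes: 6 classes — one per longest suffix of the input that is a prefix of 'eeeef' (lengths 0 through 4), plus an absorbing 'already seen eeeef' class.
6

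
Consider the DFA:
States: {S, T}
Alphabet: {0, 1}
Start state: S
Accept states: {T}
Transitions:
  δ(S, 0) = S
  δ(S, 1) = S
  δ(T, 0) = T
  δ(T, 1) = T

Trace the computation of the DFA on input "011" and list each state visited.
read '0': S → S
  read '1': S → S
  read '1': S → S
S -> S -> S -> S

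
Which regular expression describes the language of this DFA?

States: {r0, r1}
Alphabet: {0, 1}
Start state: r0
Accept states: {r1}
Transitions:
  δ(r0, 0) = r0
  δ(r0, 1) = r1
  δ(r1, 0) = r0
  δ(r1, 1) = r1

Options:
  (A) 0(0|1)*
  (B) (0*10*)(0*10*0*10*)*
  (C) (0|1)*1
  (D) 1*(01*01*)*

Check each option against the DFA on short strings; one disagreement eliminates an option:
  (A) 0(0|1)*: on '0' the DFA goes r0 → r0 and rejects (r0 ∉ Accept), but the regex matches it → eliminate
  (B) (0*10*)(0*10*0*10*)*: on '10' the DFA goes r0 → r1 → r0 and rejects (r0 ∉ Accept), but the regex matches it → eliminate
  (C) (0|1)*1: agrees with the DFA on every string of length ≤ 6
  (D) 1*(01*01*)*: on ε the DFA stays in r0 and rejects (r0 ∉ Accept), but the regex matches it → eliminate
Only (C) is consistent with the DFA.
(C) (0|1)*1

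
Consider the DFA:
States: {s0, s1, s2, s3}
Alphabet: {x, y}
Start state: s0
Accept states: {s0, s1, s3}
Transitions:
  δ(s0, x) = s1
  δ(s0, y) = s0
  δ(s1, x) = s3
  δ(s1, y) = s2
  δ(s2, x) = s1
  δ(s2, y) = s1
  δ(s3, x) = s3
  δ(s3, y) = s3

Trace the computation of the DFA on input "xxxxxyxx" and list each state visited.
read 'x': s0 → s1
  read 'x': s1 → s3
  read 'x': s3 → s3
  read 'x': s3 → s3
  read 'x': s3 → s3
  read 'y': s3 → s3
  read 'x': s3 → s3
  read 'x': s3 → s3
s0 -> s1 -> s3 -> s3 -> s3 -> s3 -> s3 -> s3 -> s3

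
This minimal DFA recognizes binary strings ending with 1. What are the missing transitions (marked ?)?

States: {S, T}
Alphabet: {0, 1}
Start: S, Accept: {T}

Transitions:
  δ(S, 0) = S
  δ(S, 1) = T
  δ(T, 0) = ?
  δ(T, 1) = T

From the language and accept set, identify what each state tracks — S: last symbol not 1; T: last symbol is 1.
Each missing δ(q, a) is the state matching the new tracked value after reading a.
δ(T, 0) = S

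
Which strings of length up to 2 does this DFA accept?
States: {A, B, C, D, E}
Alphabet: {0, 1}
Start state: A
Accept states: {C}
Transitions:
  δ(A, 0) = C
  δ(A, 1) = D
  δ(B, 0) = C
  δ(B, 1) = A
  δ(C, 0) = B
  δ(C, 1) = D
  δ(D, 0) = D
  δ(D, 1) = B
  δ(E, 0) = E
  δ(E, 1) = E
0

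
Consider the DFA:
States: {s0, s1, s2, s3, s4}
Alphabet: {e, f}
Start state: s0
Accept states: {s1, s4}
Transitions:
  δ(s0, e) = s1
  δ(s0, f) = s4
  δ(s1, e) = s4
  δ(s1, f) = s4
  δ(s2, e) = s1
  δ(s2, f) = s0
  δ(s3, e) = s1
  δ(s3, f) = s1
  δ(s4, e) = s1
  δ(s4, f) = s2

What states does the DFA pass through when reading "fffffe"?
read 'f': s0 → s4
  read 'f': s4 → s2
  read 'f': s2 → s0
  read 'f': s0 → s4
  read 'f': s4 → s2
  read 'e': s2 → s1
s0 -> s4 -> s2 -> s0 -> s4 -> s2 -> s1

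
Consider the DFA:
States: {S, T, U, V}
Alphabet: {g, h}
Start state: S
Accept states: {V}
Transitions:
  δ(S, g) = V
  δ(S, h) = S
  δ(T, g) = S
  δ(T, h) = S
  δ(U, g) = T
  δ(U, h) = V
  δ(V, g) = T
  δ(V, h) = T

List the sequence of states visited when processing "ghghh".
read 'g': S → V
  read 'h': V → T
  read 'g': T → S
  read 'h': S → S
  read 'h': S → S
S -> V -> T -> S -> S -> S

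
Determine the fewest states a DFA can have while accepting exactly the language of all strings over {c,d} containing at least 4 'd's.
By Myhill–Nerode, count the distinguishable equivalence classes: 5 classes — having seen 0, 1, …, 3, or ≥4 copies of 'd'; any two classes i < j (j ≤ 4) are distinguished by the string d^(4−j), which takes class j to 4 copies (accepted) but leaves class i below 4 (rejected).
5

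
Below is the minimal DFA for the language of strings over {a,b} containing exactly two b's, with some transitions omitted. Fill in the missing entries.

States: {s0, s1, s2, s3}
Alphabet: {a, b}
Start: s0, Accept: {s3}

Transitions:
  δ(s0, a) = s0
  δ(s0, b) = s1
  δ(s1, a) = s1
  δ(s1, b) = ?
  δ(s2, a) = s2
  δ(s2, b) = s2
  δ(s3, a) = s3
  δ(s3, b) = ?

From the language and accept set, identify what each state tracks — s0: zero b's; s1: one b; s2: ≥ three b's (dead); s3: two b's.
Each missing δ(q, a) is the state matching the new tracked value after reading a.
δ(s1, b) = s3; δ(s3, b) = s2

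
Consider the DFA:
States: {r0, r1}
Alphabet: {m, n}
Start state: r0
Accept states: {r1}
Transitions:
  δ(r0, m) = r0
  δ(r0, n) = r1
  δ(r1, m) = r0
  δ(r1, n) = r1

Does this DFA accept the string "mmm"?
Processing string "mmm":
  r0 --m--> r0
  r0 --m--> r0
  r0 --m--> r0
Final state: r0
Accept states: {r1}
No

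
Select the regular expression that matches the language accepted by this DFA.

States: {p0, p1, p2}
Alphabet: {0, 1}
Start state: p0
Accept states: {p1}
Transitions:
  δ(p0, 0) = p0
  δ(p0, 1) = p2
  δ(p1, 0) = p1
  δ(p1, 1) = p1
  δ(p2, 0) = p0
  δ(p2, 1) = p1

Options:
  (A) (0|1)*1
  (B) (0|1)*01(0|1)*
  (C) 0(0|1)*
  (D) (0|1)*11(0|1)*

Check each option against the DFA on short strings; one disagreement eliminates an option:
  (A) (0|1)*1: on '1' the DFA goes p0 → p2 and rejects (p2 ∉ Accept), but the regex matches it → eliminate
  (B) (0|1)*01(0|1)*: on '01' the DFA goes p0 → p0 → p2 and rejects (p2 ∉ Accept), but the regex matches it → eliminate
  (C) 0(0|1)*: on '0' the DFA goes p0 → p0 and rejects (p0 ∉ Accept), but the regex matches it → eliminate
  (D) (0|1)*11(0|1)*: agrees with the DFA on every string of length ≤ 6
Only (D) is consistent with the DFA.
(D) (0|1)*11(0|1)*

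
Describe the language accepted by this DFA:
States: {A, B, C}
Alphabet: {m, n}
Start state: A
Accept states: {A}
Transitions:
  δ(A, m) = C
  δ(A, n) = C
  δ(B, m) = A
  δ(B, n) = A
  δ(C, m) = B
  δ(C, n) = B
Testing a few strings:
  'mnn' → accept
  'nmn' → accept
  'nm' → reject
  'mnm' → accept
State roles: A=length ≡ 0 (mod 3); B=length ≡ 2 (mod 3); C=length ≡ 1 (mod 3)
All strings over {m,n} whose length is a multiple of 3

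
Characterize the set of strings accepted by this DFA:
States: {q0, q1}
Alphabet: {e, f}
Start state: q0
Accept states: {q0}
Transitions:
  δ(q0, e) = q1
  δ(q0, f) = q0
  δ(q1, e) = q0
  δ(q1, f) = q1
Testing a few strings:
  'fe' → reject
  'fee' → accept
  'efe' → accept
  'e' → reject
State roles: q0=even number of e's so far; q1=odd number of e's so far
All strings over {e,f} with an even number of e's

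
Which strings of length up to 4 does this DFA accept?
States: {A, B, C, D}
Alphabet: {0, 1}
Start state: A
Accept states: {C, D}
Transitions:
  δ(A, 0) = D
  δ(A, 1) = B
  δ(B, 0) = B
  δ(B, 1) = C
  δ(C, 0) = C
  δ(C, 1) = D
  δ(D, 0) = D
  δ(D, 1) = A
0, 00, 11, 000, 010, 101, 110, 111, 0000, 0010, 0100, 0111, 1001, 1010, 1011, 1100, 1101, 1110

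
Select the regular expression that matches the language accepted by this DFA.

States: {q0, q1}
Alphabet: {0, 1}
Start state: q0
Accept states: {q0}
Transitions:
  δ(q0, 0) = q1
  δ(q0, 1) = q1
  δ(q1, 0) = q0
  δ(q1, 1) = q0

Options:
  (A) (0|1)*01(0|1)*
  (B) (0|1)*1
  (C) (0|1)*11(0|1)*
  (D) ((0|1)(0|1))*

Check each option against the DFA on short strings; one disagreement eliminates an option:
  (A) (0|1)*01(0|1)*: on ε the DFA stays in q0 and accepts (q0 ∈ Accept), but the regex does not match it → eliminate
  (B) (0|1)*1: on ε the DFA stays in q0 and accepts (q0 ∈ Accept), but the regex does not match it → eliminate
  (C) (0|1)*11(0|1)*: on ε the DFA stays in q0 and accepts (q0 ∈ Accept), but the regex does not match it → eliminate
  (D) ((0|1)(0|1))*: agrees with the DFA on every string of length ≤ 6
Only (D) is consistent with the DFA.
(D) ((0|1)(0|1))*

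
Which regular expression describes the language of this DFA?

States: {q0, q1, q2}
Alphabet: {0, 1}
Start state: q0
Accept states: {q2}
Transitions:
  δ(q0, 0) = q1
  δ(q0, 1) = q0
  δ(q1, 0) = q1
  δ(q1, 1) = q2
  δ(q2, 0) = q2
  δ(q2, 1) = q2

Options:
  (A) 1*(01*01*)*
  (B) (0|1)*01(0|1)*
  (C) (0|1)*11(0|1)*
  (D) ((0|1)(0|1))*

Check each option against the DFA on short strings; one disagreement eliminates an option:
  (A) 1*(01*01*)*: on ε the DFA stays in q0 and rejects (q0 ∉ Accept), but the regex matches it → eliminate
  (B) (0|1)*01(0|1)*: agrees with the DFA on every string of length ≤ 6
  (C) (0|1)*11(0|1)*: on '01' the DFA goes q0 → q1 → q2 and accepts (q2 ∈ Accept), but the regex does not match it → eliminate
  (D) ((0|1)(0|1))*: on ε the DFA stays in q0 and rejects (q0 ∉ Accept), but the regex matches it → eliminate
Only (B) is consistent with the DFA.
(B) (0|1)*01(0|1)*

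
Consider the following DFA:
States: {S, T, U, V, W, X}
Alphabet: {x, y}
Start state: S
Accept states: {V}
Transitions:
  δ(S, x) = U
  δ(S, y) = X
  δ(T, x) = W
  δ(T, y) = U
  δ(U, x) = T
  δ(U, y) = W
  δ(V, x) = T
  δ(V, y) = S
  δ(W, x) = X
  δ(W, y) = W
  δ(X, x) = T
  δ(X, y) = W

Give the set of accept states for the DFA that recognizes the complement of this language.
Complement accept states = All states \ Original accept states
= {S, T, U, V, W, X} \ {V}
{S, T, U, W, X}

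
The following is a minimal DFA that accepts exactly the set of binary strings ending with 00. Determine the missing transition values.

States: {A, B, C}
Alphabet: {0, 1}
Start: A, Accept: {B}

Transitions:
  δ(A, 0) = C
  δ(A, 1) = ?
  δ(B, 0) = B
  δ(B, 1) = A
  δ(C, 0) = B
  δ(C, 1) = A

From the language and accept set, identify what each state tracks — A: last symbol not 0; B: two trailing 0's; C: one trailing 0.
Each missing δ(q, a) is the state matching the new tracked value after reading a.
δ(A, 1) = A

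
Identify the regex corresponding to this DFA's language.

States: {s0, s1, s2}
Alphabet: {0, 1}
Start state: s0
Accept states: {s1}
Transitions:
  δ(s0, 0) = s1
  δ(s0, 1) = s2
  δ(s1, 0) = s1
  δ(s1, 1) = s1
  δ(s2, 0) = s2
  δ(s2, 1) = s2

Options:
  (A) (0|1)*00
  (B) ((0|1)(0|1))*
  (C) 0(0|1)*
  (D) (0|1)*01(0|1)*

Check each option against the DFA on short strings; one disagreement eliminates an option:
  (A) (0|1)*00: on '0' the DFA goes s0 → s1 and accepts (s1 ∈ Accept), but the regex does not match it → eliminate
  (B) ((0|1)(0|1))*: on ε the DFA stays in s0 and rejects (s0 ∉ Accept), but the regex matches it → eliminate
  (C) 0(0|1)*: agrees with the DFA on every string of length ≤ 6
  (D) (0|1)*01(0|1)*: on '0' the DFA goes s0 → s1 and accepts (s1 ∈ Accept), but the regex does not match it → eliminate
Only (C) is consistent with the DFA.
(C) 0(0|1)*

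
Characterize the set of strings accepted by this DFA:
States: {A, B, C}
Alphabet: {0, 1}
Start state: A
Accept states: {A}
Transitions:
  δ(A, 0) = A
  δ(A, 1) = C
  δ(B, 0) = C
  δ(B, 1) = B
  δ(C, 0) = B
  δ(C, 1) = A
Testing a few strings:
  '1' → reject
  '0001' → reject
  '0' → accept
  '000' → accept
State roles: A=value ≡ 0 (mod 3); B=value ≡ 2 (mod 3); C=value ≡ 1 (mod 3)
All binary strings representing a multiple of 3 (read in base 2; leading zeros allowed and ε counts as 0)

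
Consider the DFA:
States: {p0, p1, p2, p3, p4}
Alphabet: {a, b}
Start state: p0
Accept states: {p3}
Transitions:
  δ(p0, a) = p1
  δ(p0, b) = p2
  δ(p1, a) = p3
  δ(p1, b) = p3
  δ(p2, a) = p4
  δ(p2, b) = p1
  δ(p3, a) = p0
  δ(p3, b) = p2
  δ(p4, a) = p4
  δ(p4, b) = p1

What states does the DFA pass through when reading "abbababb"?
read 'a': p0 → p1
  read 'b': p1 → p3
  read 'b': p3 → p2
  read 'a': p2 → p4
  read 'b': p4 → p1
  read 'a': p1 → p3
  read 'b': p3 → p2
  read 'b': p2 → p1
p0 -> p1 -> p3 -> p2 -> p4 -> p1 -> p3 -> p2 -> p1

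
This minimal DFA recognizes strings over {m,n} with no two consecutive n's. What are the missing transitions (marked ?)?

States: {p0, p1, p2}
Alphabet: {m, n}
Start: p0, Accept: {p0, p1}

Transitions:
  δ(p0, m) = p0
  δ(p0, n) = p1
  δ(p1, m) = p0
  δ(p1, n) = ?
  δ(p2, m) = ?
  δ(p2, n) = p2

From the language and accept set, identify what each state tracks — p0: last symbol not n (ok); p1: last symbol n (ok); p2: saw nn (dead).
Each missing δ(q, a) is the state matching the new tracked value after reading a.
δ(p1, n) = p2; δ(p2, m) = p2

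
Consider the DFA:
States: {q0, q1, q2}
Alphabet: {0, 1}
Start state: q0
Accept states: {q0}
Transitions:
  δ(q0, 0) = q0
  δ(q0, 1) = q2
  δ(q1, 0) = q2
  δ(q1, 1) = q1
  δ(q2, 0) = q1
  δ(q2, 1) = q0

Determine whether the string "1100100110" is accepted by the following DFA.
Processing string "1100100110":
  q0 --1--> q2
  q2 --1--> q0
  q0 --0--> q0
  q0 --0--> q0
  q0 --1--> q2
  q2 --0--> q1
  q1 --0--> q2
  q2 --1--> q0
  q0 --1--> q2
  q2 --0--> q1
Final state: q1
Accept states: {q0}
No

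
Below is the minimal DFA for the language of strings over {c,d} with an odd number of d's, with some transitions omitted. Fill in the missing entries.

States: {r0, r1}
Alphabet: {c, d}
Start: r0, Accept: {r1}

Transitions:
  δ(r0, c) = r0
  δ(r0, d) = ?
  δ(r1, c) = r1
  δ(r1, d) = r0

From the language and accept set, identify what each state tracks — r0: even number of d's so far; r1: odd number of d's so far.
Each missing δ(q, a) is the state matching the new tracked value after reading a.
δ(r0, d) = r1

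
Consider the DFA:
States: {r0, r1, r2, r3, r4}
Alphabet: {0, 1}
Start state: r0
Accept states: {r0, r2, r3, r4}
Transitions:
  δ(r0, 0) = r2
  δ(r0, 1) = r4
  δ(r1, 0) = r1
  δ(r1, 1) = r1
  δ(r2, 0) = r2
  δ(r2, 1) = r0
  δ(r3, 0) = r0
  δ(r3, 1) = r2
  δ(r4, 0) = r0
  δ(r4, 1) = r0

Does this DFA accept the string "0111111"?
Processing string "0111111":
  r0 --0--> r2
  r2 --1--> r0
  r0 --1--> r4
  r4 --1--> r0
  r0 --1--> r4
  r4 --1--> r0
  r0 --1--> r4
Final state: r4
Accept states: {r0, r2, r3, r4}
Yes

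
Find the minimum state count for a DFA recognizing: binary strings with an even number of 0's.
By Myhill–Nerode, count the distinguishable equivalence classes: two classes — parity of the count of 0's.
2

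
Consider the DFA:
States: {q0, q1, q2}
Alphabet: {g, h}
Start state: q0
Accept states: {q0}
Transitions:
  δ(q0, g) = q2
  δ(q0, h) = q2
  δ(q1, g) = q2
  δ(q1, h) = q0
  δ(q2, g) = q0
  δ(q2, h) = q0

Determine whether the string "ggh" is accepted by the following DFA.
Processing string "ggh":
  q0 --g--> q2
  q2 --g--> q0
  q0 --h--> q2
Final state: q2
Accept states: {q0}
No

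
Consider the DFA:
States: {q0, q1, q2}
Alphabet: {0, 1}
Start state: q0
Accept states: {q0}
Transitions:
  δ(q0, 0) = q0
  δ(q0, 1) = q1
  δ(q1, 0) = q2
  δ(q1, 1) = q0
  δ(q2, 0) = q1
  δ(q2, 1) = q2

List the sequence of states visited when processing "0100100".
read '0': q0 → q0
  read '1': q0 → q1
  read '0': q1 → q2
  read '0': q2 → q1
  read '1': q1 → q0
  read '0': q0 → q0
  read '0': q0 → q0
q0 -> q0 -> q1 -> q2 -> q1 -> q0 -> q0 -> q0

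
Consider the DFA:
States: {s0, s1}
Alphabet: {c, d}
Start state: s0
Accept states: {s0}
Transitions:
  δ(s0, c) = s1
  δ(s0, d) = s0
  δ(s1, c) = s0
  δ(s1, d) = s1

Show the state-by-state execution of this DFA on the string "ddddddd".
read 'd': s0 → s0
  read 'd': s0 → s0
  read 'd': s0 → s0
  read 'd': s0 → s0
  read 'd': s0 → s0
  read 'd': s0 → s0
  read 'd': s0 → s0
s0 -> s0 -> s0 -> s0 -> s0 -> s0 -> s0 -> s0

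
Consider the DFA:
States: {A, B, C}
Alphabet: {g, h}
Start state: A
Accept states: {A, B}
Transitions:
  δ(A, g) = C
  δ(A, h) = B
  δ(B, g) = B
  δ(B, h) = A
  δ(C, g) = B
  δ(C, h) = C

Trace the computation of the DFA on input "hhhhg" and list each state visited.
read 'h': A → B
  read 'h': B → A
  read 'h': A → B
  read 'h': B → A
  read 'g': A → C
A -> B -> A -> B -> A -> C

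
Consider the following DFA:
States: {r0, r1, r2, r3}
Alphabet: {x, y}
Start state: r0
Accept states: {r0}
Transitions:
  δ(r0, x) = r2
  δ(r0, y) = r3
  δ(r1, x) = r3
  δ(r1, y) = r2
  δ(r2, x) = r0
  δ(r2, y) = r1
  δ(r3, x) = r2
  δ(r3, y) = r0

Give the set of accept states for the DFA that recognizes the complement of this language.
Complement accept states = All states \ Original accept states
= {r0, r1, r2, r3} \ {r0}
{r1, r2, r3}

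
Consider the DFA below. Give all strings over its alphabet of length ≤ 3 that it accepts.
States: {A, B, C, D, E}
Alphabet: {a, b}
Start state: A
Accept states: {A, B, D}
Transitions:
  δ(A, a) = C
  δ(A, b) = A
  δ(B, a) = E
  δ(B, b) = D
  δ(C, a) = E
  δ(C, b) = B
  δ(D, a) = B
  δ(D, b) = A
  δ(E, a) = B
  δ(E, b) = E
ε, b, ab, bb, aaa, abb, bab, bbb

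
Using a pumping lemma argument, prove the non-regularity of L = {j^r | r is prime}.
Assume L is regular with pumping length p. Idea: pumping by a suitable count produces a composite length.
Let q be a prime with q ≥ p and choose s = j^q ∈ L. By the pumping lemma, s = xyz with |xy| ≤ p, |y| = k ≥ 1. Take i = q+1: |xy^(q+1)z| = q + q·k = q(1+k). Since q ≥ 2 and 1+k ≥ 2, q(1+k) is composite, so xy^(q+1)z ∉ L.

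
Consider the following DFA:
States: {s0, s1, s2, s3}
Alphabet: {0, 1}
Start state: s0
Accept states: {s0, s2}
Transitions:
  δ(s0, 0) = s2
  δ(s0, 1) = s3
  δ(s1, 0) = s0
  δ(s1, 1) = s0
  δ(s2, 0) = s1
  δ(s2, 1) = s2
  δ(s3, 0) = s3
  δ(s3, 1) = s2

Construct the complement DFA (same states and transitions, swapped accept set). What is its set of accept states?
Complement accept states = All states \ Original accept states
= {s0, s1, s2, s3} \ {s0, s2}
{s1, s3}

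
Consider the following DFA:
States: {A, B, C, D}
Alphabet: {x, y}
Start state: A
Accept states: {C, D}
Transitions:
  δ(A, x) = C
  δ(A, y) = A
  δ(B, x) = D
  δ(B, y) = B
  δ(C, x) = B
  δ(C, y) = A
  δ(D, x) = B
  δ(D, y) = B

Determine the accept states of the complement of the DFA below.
Complement accept states = All states \ Original accept states
= {A, B, C, D} \ {C, D}
{A, B}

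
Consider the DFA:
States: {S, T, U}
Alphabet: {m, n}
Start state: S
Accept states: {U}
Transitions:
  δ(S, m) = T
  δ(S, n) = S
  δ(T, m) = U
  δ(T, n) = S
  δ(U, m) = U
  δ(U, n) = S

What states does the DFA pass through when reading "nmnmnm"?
read 'n': S → S
  read 'm': S → T
  read 'n': T → S
  read 'm': S → T
  read 'n': T → S
  read 'm': S → T
S -> S -> T -> S -> T -> S -> T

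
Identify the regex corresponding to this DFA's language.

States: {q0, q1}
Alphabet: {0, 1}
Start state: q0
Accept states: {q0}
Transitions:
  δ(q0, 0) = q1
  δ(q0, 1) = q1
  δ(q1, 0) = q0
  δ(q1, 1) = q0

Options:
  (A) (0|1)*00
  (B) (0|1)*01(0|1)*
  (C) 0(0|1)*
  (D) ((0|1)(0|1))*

Check each option against the DFA on short strings; one disagreement eliminates an option:
  (A) (0|1)*00: on ε the DFA stays in q0 and accepts (q0 ∈ Accept), but the regex does not match it → eliminate
  (B) (0|1)*01(0|1)*: on ε the DFA stays in q0 and accepts (q0 ∈ Accept), but the regex does not match it → eliminate
  (C) 0(0|1)*: on ε the DFA stays in q0 and accepts (q0 ∈ Accept), but the regex does not match it → eliminate
  (D) ((0|1)(0|1))*: agrees with the DFA on every string of length ≤ 6
Only (D) is consistent with the DFA.
(D) ((0|1)(0|1))*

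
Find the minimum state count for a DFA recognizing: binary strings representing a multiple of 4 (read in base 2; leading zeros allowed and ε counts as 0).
By Myhill–Nerode, count the distinguishable equivalence classes: three classes — value mod 4 is 0, 2, or odd (residues 1 and 3 are indistinguishable: 2r+b mod 4 depends only on r mod 2).
3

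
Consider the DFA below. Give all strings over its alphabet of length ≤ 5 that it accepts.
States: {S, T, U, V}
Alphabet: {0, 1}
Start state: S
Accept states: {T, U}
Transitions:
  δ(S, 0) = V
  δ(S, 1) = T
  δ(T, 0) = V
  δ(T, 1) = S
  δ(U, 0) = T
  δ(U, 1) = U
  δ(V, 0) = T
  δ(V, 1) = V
1, 00, 010, 100, 111, 0000, 0011, 0110, 1010, 1100, 00010, 00100, 01000, 01011, 01110, 10000, 10011, 10110, 11010, 11100, 11111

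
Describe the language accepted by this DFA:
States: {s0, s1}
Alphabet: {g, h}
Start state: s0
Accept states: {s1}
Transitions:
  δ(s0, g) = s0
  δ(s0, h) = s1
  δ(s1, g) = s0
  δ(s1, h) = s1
Testing a few strings:
  'h' → accept
  'g' → reject
  'gh' → accept
  'hg' → reject
State roles: s0=last symbol not h; s1=last symbol is h
All strings over {g,h} ending with h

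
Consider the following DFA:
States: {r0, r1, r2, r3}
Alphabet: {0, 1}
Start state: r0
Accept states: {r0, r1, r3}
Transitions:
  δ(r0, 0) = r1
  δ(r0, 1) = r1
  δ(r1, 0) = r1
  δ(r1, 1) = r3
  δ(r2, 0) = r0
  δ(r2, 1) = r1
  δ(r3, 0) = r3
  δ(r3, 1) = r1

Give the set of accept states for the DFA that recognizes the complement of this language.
Complement accept states = All states \ Original accept states
= {r0, r1, r2, r3} \ {r0, r1, r3}
{r2}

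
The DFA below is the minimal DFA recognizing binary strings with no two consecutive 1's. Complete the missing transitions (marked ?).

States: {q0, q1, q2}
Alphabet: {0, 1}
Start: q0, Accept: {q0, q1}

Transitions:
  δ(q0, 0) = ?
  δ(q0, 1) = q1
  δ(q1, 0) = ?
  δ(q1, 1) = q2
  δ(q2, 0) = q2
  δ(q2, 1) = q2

From the language and accept set, identify what each state tracks — q0: last symbol not 1 (ok); q1: last symbol 1 (ok); q2: saw 11 (dead).
Each missing δ(q, a) is the state matching the new tracked value after reading a.
δ(q0, 0) = q0; δ(q1, 0) = q0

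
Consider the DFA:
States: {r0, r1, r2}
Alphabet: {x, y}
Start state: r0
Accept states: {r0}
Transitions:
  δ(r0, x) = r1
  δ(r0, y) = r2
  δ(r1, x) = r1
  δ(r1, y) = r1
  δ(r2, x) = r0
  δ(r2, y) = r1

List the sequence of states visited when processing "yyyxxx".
read 'y': r0 → r2
  read 'y': r2 → r1
  read 'y': r1 → r1
  read 'x': r1 → r1
  read 'x': r1 → r1
  read 'x': r1 → r1
r0 -> r2 -> r1 -> r1 -> r1 -> r1 -> r1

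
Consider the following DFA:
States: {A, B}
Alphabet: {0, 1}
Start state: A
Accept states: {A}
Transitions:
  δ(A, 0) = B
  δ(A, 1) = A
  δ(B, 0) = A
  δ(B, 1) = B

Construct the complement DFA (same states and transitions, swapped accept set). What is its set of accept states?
Complement accept states = All states \ Original accept states
= {A, B} \ {A}
{B}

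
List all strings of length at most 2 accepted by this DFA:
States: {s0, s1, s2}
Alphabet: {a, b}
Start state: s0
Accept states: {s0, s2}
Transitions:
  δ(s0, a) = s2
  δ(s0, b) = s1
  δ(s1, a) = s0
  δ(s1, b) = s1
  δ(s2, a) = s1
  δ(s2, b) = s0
ε, a, ab, ba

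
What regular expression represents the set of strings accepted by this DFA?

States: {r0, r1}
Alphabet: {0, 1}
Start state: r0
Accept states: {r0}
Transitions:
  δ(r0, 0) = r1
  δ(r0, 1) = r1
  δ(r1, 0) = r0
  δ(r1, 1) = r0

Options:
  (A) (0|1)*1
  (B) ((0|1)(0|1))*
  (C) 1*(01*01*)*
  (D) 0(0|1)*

Check each option against the DFA on short strings; one disagreement eliminates an option:
  (A) (0|1)*1: on ε the DFA stays in r0 and accepts (r0 ∈ Accept), but the regex does not match it → eliminate
  (B) ((0|1)(0|1))*: agrees with the DFA on every string of length ≤ 6
  (C) 1*(01*01*)*: on '1' the DFA goes r0 → r1 and rejects (r1 ∉ Accept), but the regex matches it → eliminate
  (D) 0(0|1)*: on ε the DFA stays in r0 and accepts (r0 ∈ Accept), but the regex does not match it → eliminate
Only (B) is consistent with the DFA.
(B) ((0|1)(0|1))*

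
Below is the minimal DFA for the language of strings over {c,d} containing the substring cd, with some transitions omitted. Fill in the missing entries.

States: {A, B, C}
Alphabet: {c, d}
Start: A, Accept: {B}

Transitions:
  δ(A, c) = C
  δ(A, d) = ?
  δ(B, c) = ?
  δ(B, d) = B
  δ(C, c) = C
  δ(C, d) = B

From the language and accept set, identify what each state tracks — A: no c seen yet; B: substring cd seen; C: seen a c, waiting for d.
Each missing δ(q, a) is the state matching the new tracked value after reading a.
δ(A, d) = A; δ(B, c) = B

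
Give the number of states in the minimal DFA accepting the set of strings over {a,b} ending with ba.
By Myhill–Nerode, count the distinguishable equivalence classes: 3 classes — one per longest suffix of the input that is a prefix of 'ba' (lengths 0 through 2); only the length-2 class is accepting.
3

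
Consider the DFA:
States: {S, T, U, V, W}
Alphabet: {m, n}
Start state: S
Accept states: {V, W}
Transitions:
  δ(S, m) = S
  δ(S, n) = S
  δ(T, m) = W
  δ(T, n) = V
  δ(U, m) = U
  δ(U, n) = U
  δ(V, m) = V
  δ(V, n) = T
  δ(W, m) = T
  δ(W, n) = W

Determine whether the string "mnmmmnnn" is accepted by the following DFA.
Processing string "mnmmmnnn":
  S --m--> S
  S --n--> S
  S --m--> S
  S --m--> S
  S --m--> S
  S --n--> S
  S --n--> S
  S --n--> S
Final state: S
Accept states: {V, W}
No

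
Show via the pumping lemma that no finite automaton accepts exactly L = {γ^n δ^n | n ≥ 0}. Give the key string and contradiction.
Assume L is regular with pumping length p. Idea: pumping the γ-block changes the count balance.
Choose s = γ^p δ^p (length 2p ≥ p). By the pumping lemma, s = xyz with |xy| ≤ p, |y| > 0. So y = γ^k for some k > 0 (since xy is entirely within the γ's). Pumping gives xy²z = γ^(p+k) δ^p, which is not in L since p+k ≠ p.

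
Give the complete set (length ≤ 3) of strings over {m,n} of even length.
ε, mm, mn, nm, nn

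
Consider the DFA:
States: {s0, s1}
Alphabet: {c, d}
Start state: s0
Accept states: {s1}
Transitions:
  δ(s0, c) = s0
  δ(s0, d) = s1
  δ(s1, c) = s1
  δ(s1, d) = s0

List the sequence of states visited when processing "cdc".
read 'c': s0 → s0
  read 'd': s0 → s1
  read 'c': s1 → s1
s0 -> s0 -> s1 -> s1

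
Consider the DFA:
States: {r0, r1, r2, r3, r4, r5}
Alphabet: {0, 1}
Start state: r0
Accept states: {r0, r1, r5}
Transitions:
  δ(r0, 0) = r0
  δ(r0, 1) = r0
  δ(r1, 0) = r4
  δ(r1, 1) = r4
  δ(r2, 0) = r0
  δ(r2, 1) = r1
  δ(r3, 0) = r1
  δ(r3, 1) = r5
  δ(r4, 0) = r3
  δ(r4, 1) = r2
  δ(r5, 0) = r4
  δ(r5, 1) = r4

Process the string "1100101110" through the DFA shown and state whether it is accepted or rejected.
Processing string "1100101110":
  r0 --1--> r0
  r0 --1--> r0
  r0 --0--> r0
  r0 --0--> r0
  r0 --1--> r0
  r0 --0--> r0
  r0 --1--> r0
  r0 --1--> r0
  r0 --1--> r0
  r0 --0--> r0
Final state: r0
Accept states: {r0, r1, r5}
Yes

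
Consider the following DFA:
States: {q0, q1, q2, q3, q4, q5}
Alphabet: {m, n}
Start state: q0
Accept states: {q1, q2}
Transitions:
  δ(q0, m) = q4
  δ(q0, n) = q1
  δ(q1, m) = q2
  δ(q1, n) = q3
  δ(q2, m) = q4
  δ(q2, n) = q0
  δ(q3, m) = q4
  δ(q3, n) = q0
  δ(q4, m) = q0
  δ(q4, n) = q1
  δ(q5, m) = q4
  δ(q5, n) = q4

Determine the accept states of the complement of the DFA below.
Complement accept states = All states \ Original accept states
= {q0, q1, q2, q3, q4, q5} \ {q1, q2}
{q0, q3, q4, q5}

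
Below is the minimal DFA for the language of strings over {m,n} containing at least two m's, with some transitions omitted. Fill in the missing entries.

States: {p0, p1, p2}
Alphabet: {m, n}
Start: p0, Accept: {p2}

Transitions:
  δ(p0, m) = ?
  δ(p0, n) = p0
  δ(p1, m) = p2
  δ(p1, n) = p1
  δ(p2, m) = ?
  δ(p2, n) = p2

From the language and accept set, identify what each state tracks — p0: zero m's seen; p1: one m seen; p2: ≥ two m's seen.
Each missing δ(q, a) is the state matching the new tracked value after reading a.
δ(p0, m) = p1; δ(p2, m) = p2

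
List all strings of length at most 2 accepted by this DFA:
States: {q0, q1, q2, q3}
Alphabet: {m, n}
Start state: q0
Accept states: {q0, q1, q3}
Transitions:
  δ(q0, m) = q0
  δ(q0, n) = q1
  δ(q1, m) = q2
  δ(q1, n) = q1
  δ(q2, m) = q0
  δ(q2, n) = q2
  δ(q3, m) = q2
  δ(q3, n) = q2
ε, m, n, mm, mn, nn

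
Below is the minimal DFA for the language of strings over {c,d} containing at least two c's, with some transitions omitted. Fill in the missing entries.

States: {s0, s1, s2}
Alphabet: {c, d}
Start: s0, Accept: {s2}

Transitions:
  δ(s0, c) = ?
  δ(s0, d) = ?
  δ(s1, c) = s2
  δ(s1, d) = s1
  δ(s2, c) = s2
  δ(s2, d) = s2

From the language and accept set, identify what each state tracks — s0: zero c's seen; s1: one c seen; s2: ≥ two c's seen.
Each missing δ(q, a) is the state matching the new tracked value after reading a.
δ(s0, c) = s1; δ(s0, d) = s0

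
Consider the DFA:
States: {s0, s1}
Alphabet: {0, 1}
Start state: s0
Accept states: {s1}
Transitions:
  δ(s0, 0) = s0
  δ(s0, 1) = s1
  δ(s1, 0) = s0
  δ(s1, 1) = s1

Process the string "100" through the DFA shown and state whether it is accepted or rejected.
Processing string "100":
  s0 --1--> s1
  s1 --0--> s0
  s0 --0--> s0
Final state: s0
Accept states: {s1}
No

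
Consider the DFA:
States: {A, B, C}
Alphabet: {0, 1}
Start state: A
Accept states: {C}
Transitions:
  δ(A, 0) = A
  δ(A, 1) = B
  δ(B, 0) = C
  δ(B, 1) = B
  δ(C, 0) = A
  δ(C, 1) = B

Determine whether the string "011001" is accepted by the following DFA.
Processing string "011001":
  A --0--> A
  A --1--> B
  B --1--> B
  B --0--> C
  C --0--> A
  A --1--> B
Final state: B
Accept states: {C}
No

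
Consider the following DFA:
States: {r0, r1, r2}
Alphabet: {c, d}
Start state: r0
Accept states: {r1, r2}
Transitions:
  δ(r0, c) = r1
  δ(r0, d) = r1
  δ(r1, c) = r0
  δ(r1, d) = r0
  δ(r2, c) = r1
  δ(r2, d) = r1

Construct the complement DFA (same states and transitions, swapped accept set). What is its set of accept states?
Complement accept states = All states \ Original accept states
= {r0, r1, r2} \ {r1, r2}
{r0}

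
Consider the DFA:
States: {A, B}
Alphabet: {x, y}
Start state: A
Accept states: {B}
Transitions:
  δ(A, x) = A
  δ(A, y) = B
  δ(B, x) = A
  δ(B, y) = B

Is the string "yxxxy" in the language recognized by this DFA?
Processing string "yxxxy":
  A --y--> B
  B --x--> A
  A --x--> A
  A --x--> A
  A --y--> B
Final state: B
Accept states: {B}
Yes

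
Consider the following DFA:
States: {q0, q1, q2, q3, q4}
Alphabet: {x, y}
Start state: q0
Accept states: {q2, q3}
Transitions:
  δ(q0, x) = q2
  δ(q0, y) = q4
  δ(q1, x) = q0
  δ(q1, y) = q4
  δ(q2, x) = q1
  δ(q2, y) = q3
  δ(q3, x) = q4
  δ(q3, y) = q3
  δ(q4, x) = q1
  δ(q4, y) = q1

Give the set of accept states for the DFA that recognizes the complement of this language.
Complement accept states = All states \ Original accept states
= {q0, q1, q2, q3, q4} \ {q2, q3}
{q0, q1, q4}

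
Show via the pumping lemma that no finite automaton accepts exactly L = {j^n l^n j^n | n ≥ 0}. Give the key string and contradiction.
Assume L is regular with pumping length p. Idea: pumping the first j-block unbalances it against the other two.
Choose s = j^p l^p j^p ∈ L (|s| = 3p ≥ p). By the pumping lemma, s = xyz with |xy| ≤ p, |y| > 0, so y = j^k with k ≥ 1, inside the first j-block. Then xy²z = j^(p+k) l^p j^p. The first block has length p+k ≠ p, so the three block lengths are no longer equal and xy²z ∉ L.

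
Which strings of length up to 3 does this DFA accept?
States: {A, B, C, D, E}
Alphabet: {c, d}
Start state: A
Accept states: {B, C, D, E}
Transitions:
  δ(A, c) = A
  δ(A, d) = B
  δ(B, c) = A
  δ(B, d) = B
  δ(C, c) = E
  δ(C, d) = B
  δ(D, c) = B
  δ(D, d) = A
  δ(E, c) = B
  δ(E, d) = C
d, cd, dd, ccd, cdd, dcd, ddd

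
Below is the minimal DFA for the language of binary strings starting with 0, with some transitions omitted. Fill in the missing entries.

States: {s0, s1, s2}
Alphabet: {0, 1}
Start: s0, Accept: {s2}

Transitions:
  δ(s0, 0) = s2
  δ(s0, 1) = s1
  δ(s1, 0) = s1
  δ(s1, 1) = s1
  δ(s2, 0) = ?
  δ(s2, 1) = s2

From the language and accept set, identify what each state tracks — s0: no input read; s1: started with 1 (dead); s2: started with 0.
Each missing δ(q, a) is the state matching the new tracked value after reading a.
δ(s2, 0) = s2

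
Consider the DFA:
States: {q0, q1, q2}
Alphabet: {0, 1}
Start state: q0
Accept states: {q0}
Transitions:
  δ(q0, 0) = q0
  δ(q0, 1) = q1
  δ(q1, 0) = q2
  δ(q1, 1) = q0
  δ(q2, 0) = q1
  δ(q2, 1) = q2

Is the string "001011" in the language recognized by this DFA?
Processing string "001011":
  q0 --0--> q0
  q0 --0--> q0
  q0 --1--> q1
  q1 --0--> q2
  q2 --1--> q2
  q2 --1--> q2
Final state: q2
Accept states: {q0}
No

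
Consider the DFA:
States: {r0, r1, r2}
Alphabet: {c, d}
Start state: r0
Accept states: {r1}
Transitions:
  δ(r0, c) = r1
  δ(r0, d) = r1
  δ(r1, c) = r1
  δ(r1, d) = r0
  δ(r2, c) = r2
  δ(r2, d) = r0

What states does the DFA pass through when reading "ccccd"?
read 'c': r0 → r1
  read 'c': r1 → r1
  read 'c': r1 → r1
  read 'c': r1 → r1
  read 'd': r1 → r0
r0 -> r1 -> r1 -> r1 -> r1 -> r0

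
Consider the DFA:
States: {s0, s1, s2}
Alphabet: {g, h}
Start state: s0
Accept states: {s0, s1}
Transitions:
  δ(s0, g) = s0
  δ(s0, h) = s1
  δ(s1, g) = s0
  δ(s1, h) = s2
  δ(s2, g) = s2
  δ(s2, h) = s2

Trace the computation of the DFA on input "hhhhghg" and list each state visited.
read 'h': s0 → s1
  read 'h': s1 → s2
  read 'h': s2 → s2
  read 'h': s2 → s2
  read 'g': s2 → s2
  read 'h': s2 → s2
  read 'g': s2 → s2
s0 -> s1 -> s2 -> s2 -> s2 -> s2 -> s2 -> s2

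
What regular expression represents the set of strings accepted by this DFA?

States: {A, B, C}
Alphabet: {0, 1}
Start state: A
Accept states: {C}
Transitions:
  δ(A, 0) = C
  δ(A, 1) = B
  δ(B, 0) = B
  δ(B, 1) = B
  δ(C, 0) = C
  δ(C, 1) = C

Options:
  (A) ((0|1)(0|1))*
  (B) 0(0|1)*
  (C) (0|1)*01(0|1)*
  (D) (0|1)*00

Check each option against the DFA on short strings; one disagreement eliminates an option:
  (A) ((0|1)(0|1))*: on ε the DFA stays in A and rejects (A ∉ Accept), but the regex matches it → eliminate
  (B) 0(0|1)*: agrees with the DFA on every string of length ≤ 6
  (C) (0|1)*01(0|1)*: on '0' the DFA goes A → C and accepts (C ∈ Accept), but the regex does not match it → eliminate
  (D) (0|1)*00: on '0' the DFA goes A → C and accepts (C ∈ Accept), but the regex does not match it → eliminate
Only (B) is consistent with the DFA.
(B) 0(0|1)*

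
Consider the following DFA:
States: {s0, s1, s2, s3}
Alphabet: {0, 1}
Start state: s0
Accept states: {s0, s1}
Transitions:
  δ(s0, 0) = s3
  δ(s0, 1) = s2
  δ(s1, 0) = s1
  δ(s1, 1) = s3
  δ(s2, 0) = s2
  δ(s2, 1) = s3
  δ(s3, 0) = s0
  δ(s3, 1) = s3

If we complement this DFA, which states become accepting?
Complement accept states = All states \ Original accept states
= {s0, s1, s2, s3} \ {s0, s1}
{s2, s3}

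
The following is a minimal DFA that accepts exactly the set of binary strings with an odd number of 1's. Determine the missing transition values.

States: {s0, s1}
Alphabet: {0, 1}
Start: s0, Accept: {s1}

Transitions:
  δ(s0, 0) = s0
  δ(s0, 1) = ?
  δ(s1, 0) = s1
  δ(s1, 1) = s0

From the language and accept set, identify what each state tracks — s0: even number of 1's so far; s1: odd number of 1's so far.
Each missing δ(q, a) is the state matching the new tracked value after reading a.
δ(s0, 1) = s1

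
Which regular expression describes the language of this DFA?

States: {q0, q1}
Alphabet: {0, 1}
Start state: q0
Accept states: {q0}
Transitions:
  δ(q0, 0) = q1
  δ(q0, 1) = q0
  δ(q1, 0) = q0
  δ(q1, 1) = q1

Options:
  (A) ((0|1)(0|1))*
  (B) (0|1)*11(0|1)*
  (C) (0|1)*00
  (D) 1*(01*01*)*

Check each option against the DFA on short strings; one disagreement eliminates an option:
  (A) ((0|1)(0|1))*: on '1' the DFA goes q0 → q0 and accepts (q0 ∈ Accept), but the regex does not match it → eliminate
  (B) (0|1)*11(0|1)*: on ε the DFA stays in q0 and accepts (q0 ∈ Accept), but the regex does not match it → eliminate
  (C) (0|1)*00: on ε the DFA stays in q0 and accepts (q0 ∈ Accept), but the regex does not match it → eliminate
  (D) 1*(01*01*)*: agrees with the DFA on every string of length ≤ 6
Only (D) is consistent with the DFA.
(D) 1*(01*01*)*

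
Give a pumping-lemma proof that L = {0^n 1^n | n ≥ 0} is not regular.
Assume L is regular with pumping length p. Idea: pumping the 0-block changes the count balance.
Choose s = 0^p 1^p (length 2p ≥ p). By the pumping lemma, s = xyz with |xy| ≤ p, |y| > 0. So y = 0^k for some k > 0 (since xy is entirely within the 0's). Pumping gives xy²z = 0^(p+k) 1^p, which is not in L since p+k ≠ p.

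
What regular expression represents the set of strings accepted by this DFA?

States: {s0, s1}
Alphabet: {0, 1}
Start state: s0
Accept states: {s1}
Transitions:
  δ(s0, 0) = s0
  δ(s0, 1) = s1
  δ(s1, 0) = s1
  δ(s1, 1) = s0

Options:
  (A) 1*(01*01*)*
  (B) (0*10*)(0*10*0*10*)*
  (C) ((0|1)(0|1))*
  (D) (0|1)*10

Check each option against the DFA on short strings; one disagreement eliminates an option:
  (A) 1*(01*01*)*: on ε the DFA stays in s0 and rejects (s0 ∉ Accept), but the regex matches it → eliminate
  (B) (0*10*)(0*10*0*10*)*: agrees with the DFA on every string of length ≤ 6
  (C) ((0|1)(0|1))*: on ε the DFA stays in s0 and rejects (s0 ∉ Accept), but the regex matches it → eliminate
  (D) (0|1)*10: on '1' the DFA goes s0 → s1 and accepts (s1 ∈ Accept), but the regex does not match it → eliminate
Only (B) is consistent with the DFA.
(B) (0*10*)(0*10*0*10*)*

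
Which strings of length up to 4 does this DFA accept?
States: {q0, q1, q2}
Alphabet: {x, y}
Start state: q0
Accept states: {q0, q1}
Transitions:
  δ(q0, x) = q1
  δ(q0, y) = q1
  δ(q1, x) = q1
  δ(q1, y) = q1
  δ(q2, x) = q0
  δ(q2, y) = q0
ε, x, y, xx, xy, yx, yy, xxx, xxy, xyx, xyy, yxx, yxy, yyx, yyy, xxxx, xxxy, xxyx, xxyy, xyxx, xyxy, xyyx, xyyy, yxxx, yxxy, yxyx, yxyy, yyxx, yyxy, yyyx, yyyy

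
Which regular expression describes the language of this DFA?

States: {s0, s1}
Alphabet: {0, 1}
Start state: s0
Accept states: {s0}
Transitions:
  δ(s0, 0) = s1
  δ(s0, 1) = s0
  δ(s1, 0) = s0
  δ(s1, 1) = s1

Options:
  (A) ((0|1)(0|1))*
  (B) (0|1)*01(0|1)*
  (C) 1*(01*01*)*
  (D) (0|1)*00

Check each option against the DFA on short strings; one disagreement eliminates an option:
  (A) ((0|1)(0|1))*: on '1' the DFA goes s0 → s0 and accepts (s0 ∈ Accept), but the regex does not match it → eliminate
  (B) (0|1)*01(0|1)*: on ε the DFA stays in s0 and accepts (s0 ∈ Accept), but the regex does not match it → eliminate
  (C) 1*(01*01*)*: agrees with the DFA on every string of length ≤ 6
  (D) (0|1)*00: on ε the DFA stays in s0 and accepts (s0 ∈ Accept), but the regex does not match it → eliminate
Only (C) is consistent with the DFA.
(C) 1*(01*01*)*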